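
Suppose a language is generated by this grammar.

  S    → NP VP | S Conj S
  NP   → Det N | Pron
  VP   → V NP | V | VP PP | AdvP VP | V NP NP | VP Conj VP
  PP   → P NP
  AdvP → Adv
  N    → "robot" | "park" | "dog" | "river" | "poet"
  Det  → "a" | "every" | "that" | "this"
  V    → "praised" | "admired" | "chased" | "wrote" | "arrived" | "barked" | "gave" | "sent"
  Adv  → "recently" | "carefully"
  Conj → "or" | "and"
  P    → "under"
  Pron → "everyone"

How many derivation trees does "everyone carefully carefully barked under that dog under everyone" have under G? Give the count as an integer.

6

Two of the 6 distinct bracketings:
[S [NP [Pron everyone]] [VP [VP [VP [AdvP [Adv carefully]] [VP [AdvP [Adv carefully]] [VP [V barked]]]] [PP [P under] [NP [Det that] [N dog]]]] [PP [P under] [NP [Pron everyone]]]]]
[S [NP [Pron everyone]] [VP [VP [AdvP [Adv carefully]] [VP [VP [AdvP [Adv carefully]] [VP [V barked]]] [PP [P under] [NP [Det that] [N dog]]]]] [PP [P under] [NP [Pron everyone]]]]]
The trees differ in how a recursive rule is bracketed over the same span.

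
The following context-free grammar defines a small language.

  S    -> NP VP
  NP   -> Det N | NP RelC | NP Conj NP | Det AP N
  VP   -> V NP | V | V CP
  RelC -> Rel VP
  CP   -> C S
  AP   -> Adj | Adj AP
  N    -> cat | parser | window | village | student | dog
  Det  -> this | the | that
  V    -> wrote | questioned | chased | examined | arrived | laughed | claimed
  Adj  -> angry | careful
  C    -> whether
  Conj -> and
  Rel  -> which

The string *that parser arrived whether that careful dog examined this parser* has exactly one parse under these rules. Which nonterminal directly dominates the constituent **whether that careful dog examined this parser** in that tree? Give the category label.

S
  NP
    Det: that
    N: parser
  VP
    V: arrived
    CP
      C: whether
      S
        NP
          Det: that
          AP
            Adj: careful
          N: dog
        VP
          V: examined
          NP
            Det: this
            N: parser
The span 'whether that careful dog examined this parser' is the CP node built by CP → C S.
Its mother is the VP built by VP → V CP.

VP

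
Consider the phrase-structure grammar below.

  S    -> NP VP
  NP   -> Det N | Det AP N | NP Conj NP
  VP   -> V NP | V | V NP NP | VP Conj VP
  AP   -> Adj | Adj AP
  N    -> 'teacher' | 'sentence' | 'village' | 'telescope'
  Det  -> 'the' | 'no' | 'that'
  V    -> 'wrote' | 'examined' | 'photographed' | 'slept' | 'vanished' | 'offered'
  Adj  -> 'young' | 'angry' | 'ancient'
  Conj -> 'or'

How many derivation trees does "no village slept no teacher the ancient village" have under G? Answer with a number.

[S [NP [Det no] [N village]] [VP [V slept] [NP [Det no] [N teacher]] [NP [Det the] [AP [Adj ancient]] [N village]]]]
No rule offers an alternative attachment or grouping for any span, so this is the only derivation.

1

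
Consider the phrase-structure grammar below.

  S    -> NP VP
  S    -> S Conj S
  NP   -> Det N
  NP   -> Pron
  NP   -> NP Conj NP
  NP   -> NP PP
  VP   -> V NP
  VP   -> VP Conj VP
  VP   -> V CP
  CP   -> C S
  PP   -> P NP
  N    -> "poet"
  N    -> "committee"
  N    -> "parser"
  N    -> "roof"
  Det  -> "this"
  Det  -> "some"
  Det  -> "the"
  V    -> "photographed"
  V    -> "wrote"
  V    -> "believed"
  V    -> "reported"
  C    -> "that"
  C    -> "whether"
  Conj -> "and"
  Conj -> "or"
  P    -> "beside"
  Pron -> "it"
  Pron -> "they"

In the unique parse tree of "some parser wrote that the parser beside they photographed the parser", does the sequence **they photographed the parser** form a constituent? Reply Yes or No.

[S [NP [Det some] [N parser]] [VP [V wrote] [CP [C that] [S [NP [NP [Det the] [N parser]] [PP [P beside] [NP [Pron they]]]] [VP [V photographed] [NP [Det the] [N parser]]]]]]]
The smallest constituent containing 'they photographed the parser' is the S spanning 'the parser beside they photographed the parser'; no single node in the tree dominates exactly the given words.

No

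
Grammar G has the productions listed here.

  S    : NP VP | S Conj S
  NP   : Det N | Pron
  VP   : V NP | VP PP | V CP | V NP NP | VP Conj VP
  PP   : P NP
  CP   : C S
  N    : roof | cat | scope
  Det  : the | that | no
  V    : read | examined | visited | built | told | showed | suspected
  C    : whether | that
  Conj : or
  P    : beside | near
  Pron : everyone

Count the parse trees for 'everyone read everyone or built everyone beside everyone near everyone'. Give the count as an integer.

3

Two of the 3 distinct bracketings:
[S [NP [Pron everyone]] [VP [VP [VP [VP [V read] [NP [Pron everyone]]] [Conj or] [VP [V built] [NP [Pron everyone]]]] [PP [P beside] [NP [Pron everyone]]]] [PP [P near] [NP [Pron everyone]]]]]
[S [NP [Pron everyone]] [VP [VP [VP [V read] [NP [Pron everyone]]] [Conj or] [VP [VP [V built] [NP [Pron everyone]]] [PP [P beside] [NP [Pron everyone]]]]] [PP [P near] [NP [Pron everyone]]]]]
The trees differ in how a recursive rule is bracketed over the same span.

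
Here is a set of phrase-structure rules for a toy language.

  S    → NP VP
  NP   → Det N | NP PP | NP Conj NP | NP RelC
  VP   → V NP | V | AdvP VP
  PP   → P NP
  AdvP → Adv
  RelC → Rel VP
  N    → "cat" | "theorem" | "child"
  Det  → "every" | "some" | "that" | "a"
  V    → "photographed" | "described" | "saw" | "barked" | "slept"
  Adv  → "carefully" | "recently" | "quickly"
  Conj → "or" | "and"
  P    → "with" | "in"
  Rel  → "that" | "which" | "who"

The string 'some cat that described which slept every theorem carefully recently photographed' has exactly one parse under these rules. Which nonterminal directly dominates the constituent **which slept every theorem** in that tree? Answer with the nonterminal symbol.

NP

[S [NP [NP [NP [Det some] [N cat]] [RelC [Rel that] [VP [V described]]]] [RelC [Rel which] [VP [V slept] [NP [Det every] [N theorem]]]]] [VP [AdvP [Adv carefully]] [VP [AdvP [Adv recently]] [VP [V photographed]]]]]
The span 'which slept every theorem' is the RelC node built by RelC → Rel VP.
Its mother is the NP built by NP → NP RelC.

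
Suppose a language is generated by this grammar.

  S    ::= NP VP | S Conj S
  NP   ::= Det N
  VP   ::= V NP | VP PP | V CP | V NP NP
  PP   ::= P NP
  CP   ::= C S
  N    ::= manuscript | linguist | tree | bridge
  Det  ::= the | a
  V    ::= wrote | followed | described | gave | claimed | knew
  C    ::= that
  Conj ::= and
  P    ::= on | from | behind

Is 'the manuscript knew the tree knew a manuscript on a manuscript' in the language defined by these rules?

For S → NP VP, the only prefix that parses as NP is 'the manuscript', but the remainder 'knew the tree knew a manuscript on a manuscript' is not a VP under these rules. The alternative S rule S → S Conj S likewise has no satisfying split.

Ungrammatical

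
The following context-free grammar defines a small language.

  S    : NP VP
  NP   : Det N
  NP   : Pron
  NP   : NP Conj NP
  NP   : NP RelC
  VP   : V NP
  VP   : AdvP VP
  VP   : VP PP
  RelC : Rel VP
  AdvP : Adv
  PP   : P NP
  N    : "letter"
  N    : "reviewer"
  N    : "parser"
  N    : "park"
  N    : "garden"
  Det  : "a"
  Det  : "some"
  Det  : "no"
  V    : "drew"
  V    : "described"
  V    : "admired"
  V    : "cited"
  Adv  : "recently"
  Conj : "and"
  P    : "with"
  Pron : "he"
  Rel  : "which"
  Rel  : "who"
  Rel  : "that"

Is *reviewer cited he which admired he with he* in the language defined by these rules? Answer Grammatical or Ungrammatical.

For S → NP VP, no prefix of the string parses as an NP.

Ungrammatical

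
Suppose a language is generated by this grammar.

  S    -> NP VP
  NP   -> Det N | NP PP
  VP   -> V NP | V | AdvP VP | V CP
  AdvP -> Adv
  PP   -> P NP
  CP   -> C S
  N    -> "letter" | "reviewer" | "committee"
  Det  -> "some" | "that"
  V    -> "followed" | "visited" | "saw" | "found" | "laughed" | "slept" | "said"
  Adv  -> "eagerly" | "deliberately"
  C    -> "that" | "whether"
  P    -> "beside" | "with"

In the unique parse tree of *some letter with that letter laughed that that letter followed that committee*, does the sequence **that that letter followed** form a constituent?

No

[S [NP [NP [Det some] [N letter]] [PP [P with] [NP [Det that] [N letter]]]] [VP [V laughed] [CP [C that] [S [NP [Det that] [N letter]] [VP [V followed] [NP [Det that] [N committee]]]]]]]
The smallest constituent containing 'that that letter followed' is the CP spanning 'that that letter followed that committee'; no single node in the tree dominates exactly the given words.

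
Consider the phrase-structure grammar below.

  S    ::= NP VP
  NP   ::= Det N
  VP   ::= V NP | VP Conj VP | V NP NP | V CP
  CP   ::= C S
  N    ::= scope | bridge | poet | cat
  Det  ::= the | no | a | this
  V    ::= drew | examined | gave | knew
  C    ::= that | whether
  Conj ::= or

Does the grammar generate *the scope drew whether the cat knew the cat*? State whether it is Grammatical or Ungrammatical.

Grammatical

S
  NP
    Det: the
    N: scope
  VP
    V: drew
    CP
      C: whether
      S
        NP
          Det: the
          N: cat
        VP
          V: knew
          NP
            Det: the
            N: cat
Each bracket corresponds to one application of a listed rule, so the string is derivable from S.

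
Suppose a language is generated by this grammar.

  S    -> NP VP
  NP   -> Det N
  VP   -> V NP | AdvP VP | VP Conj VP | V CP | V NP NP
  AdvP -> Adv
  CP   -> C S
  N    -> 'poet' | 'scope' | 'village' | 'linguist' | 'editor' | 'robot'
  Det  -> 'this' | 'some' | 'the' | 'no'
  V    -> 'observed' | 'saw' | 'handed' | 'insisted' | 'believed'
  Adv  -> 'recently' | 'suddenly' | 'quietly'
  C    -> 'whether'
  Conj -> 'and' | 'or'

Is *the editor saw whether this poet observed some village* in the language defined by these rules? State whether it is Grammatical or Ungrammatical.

Grammatical

[S [NP [Det the] [N editor]] [VP [V saw] [CP [C whether] [S [NP [Det this] [N poet]] [VP [V observed] [NP [Det some] [N village]]]]]]]
Every word is introduced by a lexical rule and the phrasal rules combine the resulting categories into a single S.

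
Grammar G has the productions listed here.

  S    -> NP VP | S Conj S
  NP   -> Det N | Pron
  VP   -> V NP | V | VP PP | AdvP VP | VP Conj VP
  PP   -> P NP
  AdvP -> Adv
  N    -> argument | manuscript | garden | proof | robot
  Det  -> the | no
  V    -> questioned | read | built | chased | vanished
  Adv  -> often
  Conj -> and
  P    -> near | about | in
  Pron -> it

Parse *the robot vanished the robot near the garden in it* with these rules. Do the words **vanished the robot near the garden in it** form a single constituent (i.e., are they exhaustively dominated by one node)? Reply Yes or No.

[S [NP [Det the] [N robot]] [VP [VP [VP [V vanished] [NP [Det the] [N robot]]] [PP [P near] [NP [Det the] [N garden]]]] [PP [P in] [NP [Pron it]]]]]
The words 'vanished the robot near the garden in it' are exhaustively dominated by a single VP node (built by VP → VP PP), so they form a constituent.

Yes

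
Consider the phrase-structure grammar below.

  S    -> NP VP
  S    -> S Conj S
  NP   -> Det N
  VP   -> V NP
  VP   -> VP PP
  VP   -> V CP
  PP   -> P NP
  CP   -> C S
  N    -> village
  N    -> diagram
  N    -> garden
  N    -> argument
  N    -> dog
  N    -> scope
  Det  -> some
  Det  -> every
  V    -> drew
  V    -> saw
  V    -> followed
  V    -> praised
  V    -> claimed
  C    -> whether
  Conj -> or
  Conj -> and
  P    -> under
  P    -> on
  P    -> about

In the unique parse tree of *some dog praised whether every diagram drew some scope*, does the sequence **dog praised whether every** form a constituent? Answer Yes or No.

No

[S [NP [Det some] [N dog]] [VP [V praised] [CP [C whether] [S [NP [Det every] [N diagram]] [VP [V drew] [NP [Det some] [N scope]]]]]]]
The smallest constituent containing 'dog praised whether every' is the S spanning 'some dog praised whether every diagram drew some scope'; no single node in the tree dominates exactly the given words.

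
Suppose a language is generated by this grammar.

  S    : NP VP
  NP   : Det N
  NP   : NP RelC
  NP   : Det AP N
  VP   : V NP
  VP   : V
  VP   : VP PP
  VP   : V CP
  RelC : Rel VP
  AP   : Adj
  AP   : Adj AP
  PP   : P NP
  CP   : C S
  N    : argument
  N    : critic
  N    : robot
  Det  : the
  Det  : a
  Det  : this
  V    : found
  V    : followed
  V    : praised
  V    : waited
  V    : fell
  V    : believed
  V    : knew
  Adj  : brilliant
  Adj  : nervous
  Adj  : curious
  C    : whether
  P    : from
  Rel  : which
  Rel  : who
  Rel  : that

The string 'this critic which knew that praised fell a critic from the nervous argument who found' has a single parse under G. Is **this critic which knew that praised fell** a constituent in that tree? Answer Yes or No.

[S [NP [NP [NP [Det this] [N critic]] [RelC [Rel which] [VP [V knew]]]] [RelC [Rel that] [VP [V praised]]]] [VP [VP [V fell] [NP [Det a] [N critic]]] [PP [P from] [NP [NP [Det the] [AP [Adj nervous]] [N argument]] [RelC [Rel who] [VP [V found]]]]]]]
The smallest constituent containing 'this critic which knew that praised fell' is the S spanning 'this critic which knew that praised fell a critic from the nervous argument who found'; no single node in the tree dominates exactly the given words.

No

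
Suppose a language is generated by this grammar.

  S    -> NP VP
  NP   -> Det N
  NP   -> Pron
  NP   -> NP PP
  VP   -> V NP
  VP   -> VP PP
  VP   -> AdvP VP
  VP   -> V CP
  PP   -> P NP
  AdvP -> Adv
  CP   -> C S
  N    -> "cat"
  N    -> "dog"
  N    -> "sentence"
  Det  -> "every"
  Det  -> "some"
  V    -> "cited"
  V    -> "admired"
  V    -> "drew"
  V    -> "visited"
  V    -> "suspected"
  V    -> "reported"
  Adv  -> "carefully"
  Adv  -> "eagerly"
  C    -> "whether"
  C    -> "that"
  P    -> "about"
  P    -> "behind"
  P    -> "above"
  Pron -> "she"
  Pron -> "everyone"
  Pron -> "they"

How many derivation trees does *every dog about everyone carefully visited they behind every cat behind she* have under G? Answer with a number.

Two of the 9 distinct bracketings:
[S [NP [NP [Det every] [N dog]] [PP [P about] [NP [Pron everyone]]]] [VP [VP [AdvP [Adv carefully]] [VP [V visited] [NP [Pron they]]]] [PP [P behind] [NP [NP [Det every] [N cat]] [PP [P behind] [NP [Pron she]]]]]]]
[S [NP [NP [Det every] [N dog]] [PP [P about] [NP [Pron everyone]]]] [VP [VP [VP [AdvP [Adv carefully]] [VP [V visited] [NP [Pron they]]]] [PP [P behind] [NP [Det every] [N cat]]]] [PP [P behind] [NP [Pron she]]]]]
The trees differ in how a recursive rule is bracketed over the same span.

9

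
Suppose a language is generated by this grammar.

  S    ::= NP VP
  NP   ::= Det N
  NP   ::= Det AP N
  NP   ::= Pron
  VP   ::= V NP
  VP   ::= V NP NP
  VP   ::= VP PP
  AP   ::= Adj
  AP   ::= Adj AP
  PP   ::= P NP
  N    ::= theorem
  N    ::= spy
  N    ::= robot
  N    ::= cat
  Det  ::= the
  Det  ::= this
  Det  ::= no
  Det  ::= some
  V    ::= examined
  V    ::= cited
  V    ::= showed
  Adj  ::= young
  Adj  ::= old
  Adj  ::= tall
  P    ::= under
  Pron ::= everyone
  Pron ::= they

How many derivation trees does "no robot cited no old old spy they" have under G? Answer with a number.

1

[S [NP [Det no] [N robot]] [VP [V cited] [NP [Det no] [AP [Adj old] [AP [Adj old]]] [N spy]] [NP [Pron they]]]]
No rule offers an alternative attachment or grouping for any span, so this is the only derivation.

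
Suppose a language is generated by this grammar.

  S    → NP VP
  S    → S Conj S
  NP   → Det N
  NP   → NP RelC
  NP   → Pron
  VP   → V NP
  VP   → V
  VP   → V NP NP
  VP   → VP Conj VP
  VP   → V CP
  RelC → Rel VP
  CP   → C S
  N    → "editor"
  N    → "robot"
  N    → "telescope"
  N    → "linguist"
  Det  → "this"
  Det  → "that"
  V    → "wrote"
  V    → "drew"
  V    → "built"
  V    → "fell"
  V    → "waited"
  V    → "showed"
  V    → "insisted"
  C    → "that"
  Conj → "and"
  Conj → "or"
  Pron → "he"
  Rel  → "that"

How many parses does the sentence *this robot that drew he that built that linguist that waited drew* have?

7

Two of the 7 distinct bracketings:
[S [NP [NP [Det this] [N robot]] [RelC [Rel that] [VP [V drew] [NP [NP [Pron he]] [RelC [Rel that] [VP [V built] [NP [NP [Det that] [N linguist]] [RelC [Rel that] [VP [V waited]]]]]]]]]] [VP [V drew]]]
[S [NP [NP [Det this] [N robot]] [RelC [Rel that] [VP [V drew] [NP [NP [NP [Pron he]] [RelC [Rel that] [VP [V built] [NP [Det that] [N linguist]]]]] [RelC [Rel that] [VP [V waited]]]]]]] [VP [V drew]]]
The trees differ in how a recursive rule is bracketed over the same span.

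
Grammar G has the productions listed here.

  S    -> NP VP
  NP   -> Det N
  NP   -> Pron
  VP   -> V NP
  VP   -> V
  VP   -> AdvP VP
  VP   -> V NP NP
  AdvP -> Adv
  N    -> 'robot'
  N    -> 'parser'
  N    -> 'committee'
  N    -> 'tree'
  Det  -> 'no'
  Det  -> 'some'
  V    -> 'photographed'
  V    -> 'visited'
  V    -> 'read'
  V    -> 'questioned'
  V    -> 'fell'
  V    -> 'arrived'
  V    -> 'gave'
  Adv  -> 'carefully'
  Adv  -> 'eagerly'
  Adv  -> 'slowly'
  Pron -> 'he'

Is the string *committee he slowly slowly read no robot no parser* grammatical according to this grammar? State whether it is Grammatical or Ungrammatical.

Ungrammatical

For S → NP VP, no prefix of the string parses as an NP.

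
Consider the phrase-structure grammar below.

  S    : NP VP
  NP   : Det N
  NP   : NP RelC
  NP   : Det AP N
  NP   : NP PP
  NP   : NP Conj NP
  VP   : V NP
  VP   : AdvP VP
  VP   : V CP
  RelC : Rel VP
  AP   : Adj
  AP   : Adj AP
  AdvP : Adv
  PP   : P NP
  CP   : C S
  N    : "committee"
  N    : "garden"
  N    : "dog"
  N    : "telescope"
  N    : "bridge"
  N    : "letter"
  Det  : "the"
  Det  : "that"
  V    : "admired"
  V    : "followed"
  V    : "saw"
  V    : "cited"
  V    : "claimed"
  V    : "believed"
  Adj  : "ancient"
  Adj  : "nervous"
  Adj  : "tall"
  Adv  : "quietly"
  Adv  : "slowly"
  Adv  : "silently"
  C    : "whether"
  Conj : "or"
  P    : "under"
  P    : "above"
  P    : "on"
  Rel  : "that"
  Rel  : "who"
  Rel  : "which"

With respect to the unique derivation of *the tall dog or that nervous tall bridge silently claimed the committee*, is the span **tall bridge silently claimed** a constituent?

No

[S [NP [NP [Det the] [AP [Adj tall]] [N dog]] [Conj or] [NP [Det that] [AP [Adj nervous] [AP [Adj tall]]] [N bridge]]] [VP [AdvP [Adv silently]] [VP [V claimed] [NP [Det the] [N committee]]]]]
The smallest constituent containing 'tall bridge silently claimed' is the S spanning 'the tall dog or that nervous tall bridge silently claimed the committee'; no single node in the tree dominates exactly the given words.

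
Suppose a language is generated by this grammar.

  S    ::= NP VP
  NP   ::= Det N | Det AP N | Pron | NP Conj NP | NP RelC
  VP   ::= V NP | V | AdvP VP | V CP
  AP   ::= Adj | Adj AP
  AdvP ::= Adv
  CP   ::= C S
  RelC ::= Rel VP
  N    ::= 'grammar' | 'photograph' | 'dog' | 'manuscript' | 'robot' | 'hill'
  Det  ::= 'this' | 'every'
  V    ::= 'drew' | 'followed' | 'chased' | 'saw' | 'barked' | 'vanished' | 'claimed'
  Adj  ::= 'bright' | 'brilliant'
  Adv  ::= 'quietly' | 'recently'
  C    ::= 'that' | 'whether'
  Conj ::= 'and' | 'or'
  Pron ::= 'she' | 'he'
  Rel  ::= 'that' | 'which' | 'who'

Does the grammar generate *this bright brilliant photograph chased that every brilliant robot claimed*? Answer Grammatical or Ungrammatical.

S
  NP
    Det: this
    AP
      Adj: bright
      AP
        Adj: brilliant
    N: photograph
  VP
    V: chased
    CP
      C: that
      S
        NP
          Det: every
          AP
            Adj: brilliant
          N: robot
        VP
          V: claimed
Each bracket corresponds to one application of a listed rule, so the string is derivable from S.

Grammatical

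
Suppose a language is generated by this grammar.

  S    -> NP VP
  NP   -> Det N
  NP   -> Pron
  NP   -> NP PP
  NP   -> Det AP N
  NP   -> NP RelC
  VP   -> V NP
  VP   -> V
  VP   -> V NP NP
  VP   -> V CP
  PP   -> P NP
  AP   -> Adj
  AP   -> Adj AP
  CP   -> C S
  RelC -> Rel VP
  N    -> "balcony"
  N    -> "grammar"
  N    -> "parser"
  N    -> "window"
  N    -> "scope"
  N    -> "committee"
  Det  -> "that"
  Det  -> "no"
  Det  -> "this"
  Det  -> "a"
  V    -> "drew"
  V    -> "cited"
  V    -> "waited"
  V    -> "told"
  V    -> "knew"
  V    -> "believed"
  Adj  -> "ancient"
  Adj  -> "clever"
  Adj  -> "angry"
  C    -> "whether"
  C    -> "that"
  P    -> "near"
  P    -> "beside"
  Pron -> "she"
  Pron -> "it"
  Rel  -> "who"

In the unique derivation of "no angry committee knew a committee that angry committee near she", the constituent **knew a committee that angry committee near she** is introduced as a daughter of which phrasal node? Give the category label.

S

S
  NP
    Det: no
    AP
      Adj: angry
    N: committee
  VP
    V: knew
    NP
      Det: a
      N: committee
    NP
      NP
        Det: that
        AP
          Adj: angry
        N: committee
      PP
        P: near
        NP
          Pron: she
The span 'knew a committee that angry committee near she' is the VP node built by VP → V NP NP.
Its mother is the S built by S → NP VP.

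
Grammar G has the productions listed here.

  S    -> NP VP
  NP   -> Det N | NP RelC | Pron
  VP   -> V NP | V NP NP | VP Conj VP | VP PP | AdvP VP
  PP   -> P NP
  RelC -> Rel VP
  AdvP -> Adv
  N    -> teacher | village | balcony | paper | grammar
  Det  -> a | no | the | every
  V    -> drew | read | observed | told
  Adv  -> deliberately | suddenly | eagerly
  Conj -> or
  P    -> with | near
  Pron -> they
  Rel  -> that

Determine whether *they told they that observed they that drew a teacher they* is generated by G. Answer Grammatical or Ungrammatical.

[S [NP [Pron they]] [VP [V told] [NP [NP [Pron they]] [RelC [Rel that] [VP [V observed] [NP [NP [Pron they]] [RelC [Rel that] [VP [V drew] [NP [Det a] [N teacher]] [NP [Pron they]]]]]]]]]]
Each bracket corresponds to one application of a listed rule, so the string is derivable from S.

Grammatical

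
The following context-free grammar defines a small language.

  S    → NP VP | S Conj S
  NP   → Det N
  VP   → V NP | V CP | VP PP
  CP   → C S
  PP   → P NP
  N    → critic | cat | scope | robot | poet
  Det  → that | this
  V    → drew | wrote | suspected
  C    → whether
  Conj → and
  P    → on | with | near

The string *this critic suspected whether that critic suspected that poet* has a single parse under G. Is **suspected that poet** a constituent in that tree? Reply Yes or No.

Yes

[S [NP [Det this] [N critic]] [VP [V suspected] [CP [C whether] [S [NP [Det that] [N critic]] [VP [V suspected] [NP [Det that] [N poet]]]]]]]
The words 'suspected that poet' are exhaustively dominated by a single VP node (built by VP → V NP), so they form a constituent.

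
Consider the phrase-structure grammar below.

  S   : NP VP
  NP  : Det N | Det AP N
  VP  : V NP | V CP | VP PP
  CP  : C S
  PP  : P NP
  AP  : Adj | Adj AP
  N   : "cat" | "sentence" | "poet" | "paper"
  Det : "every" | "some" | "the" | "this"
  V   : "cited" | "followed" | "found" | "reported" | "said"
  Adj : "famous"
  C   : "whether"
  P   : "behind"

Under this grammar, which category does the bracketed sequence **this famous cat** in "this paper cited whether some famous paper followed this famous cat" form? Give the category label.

NP

[S [NP [Det this] [N paper]] [VP [V cited] [CP [C whether] [S [NP [Det some] [AP [Adj famous]] [N paper]] [VP [V followed] [NP [Det this] [AP [Adj famous]] [N cat]]]]]]]
The span 'this famous cat' is the NP node built by NP → Det AP N.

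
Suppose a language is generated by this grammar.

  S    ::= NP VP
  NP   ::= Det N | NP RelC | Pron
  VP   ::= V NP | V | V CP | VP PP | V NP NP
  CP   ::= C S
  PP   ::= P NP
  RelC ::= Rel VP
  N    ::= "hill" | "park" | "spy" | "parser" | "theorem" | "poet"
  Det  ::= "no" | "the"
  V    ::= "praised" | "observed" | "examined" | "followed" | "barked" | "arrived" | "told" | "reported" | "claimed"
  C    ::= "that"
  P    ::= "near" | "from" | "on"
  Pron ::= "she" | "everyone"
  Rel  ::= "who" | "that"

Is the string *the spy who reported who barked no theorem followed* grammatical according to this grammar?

[S [NP [NP [NP [Det the] [N spy]] [RelC [Rel who] [VP [V reported]]]] [RelC [Rel who] [VP [V barked] [NP [Det no] [N theorem]]]]] [VP [V followed]]]
The bracketing above is licensed at every node by one of the given productions, with S at the root.

Grammatical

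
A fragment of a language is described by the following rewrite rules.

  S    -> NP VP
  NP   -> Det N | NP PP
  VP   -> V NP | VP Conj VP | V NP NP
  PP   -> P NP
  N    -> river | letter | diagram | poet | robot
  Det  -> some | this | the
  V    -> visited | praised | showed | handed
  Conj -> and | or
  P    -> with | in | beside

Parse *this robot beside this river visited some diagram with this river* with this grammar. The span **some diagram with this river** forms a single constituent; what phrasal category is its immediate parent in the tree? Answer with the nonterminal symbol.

VP

S
  NP
    NP
      Det: this
      N: robot
    PP
      P: beside
      NP
        Det: this
        N: river
  VP
    V: visited
    NP
      NP
        Det: some
        N: diagram
      PP
        P: with
        NP
          Det: this
          N: river
The span 'some diagram with this river' is the NP node built by NP → NP PP.
Its mother is the VP built by VP → V NP.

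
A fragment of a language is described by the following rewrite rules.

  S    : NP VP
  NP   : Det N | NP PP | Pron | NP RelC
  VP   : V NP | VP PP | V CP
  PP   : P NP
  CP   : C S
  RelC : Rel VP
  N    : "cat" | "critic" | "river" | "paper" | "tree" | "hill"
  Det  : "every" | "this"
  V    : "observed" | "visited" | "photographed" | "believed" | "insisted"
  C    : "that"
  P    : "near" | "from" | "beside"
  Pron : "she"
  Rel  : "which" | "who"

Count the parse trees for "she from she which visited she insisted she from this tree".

Two of the 4 distinct bracketings:
[S [NP [NP [Pron she]] [PP [P from] [NP [NP [Pron she]] [RelC [Rel which] [VP [V visited] [NP [Pron she]]]]]]] [VP [V insisted] [NP [NP [Pron she]] [PP [P from] [NP [Det this] [N tree]]]]]]
[S [NP [NP [Pron she]] [PP [P from] [NP [NP [Pron she]] [RelC [Rel which] [VP [V visited] [NP [Pron she]]]]]]] [VP [VP [V insisted] [NP [Pron she]]] [PP [P from] [NP [Det this] [N tree]]]]]
The difference turns on whether VP → VP PP is used at the relevant span, versus an alternative expansion of VP.

4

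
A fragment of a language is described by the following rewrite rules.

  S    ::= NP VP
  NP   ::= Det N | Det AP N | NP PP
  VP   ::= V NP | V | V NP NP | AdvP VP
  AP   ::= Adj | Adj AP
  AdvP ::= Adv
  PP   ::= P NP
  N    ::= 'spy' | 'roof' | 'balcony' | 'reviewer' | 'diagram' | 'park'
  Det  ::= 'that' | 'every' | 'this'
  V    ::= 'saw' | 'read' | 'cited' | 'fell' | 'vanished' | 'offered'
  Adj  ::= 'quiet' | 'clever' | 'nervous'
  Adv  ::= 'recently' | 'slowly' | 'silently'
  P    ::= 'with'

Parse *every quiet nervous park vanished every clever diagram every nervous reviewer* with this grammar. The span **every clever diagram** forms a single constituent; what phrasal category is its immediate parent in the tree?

VP

[S [NP [Det every] [AP [Adj quiet] [AP [Adj nervous]]] [N park]] [VP [V vanished] [NP [Det every] [AP [Adj clever]] [N diagram]] [NP [Det every] [AP [Adj nervous]] [N reviewer]]]]
The span 'every clever diagram' is the NP node built by NP → Det AP N.
Its mother is the VP built by VP → V NP NP.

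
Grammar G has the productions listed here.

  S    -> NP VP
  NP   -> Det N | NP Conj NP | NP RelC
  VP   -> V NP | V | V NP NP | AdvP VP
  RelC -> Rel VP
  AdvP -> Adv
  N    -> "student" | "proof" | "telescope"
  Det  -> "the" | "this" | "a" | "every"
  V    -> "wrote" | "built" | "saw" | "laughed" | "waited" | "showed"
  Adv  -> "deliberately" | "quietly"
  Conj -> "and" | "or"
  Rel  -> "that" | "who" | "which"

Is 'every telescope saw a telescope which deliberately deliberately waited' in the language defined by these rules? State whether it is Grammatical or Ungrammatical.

[S [NP [Det every] [N telescope]] [VP [V saw] [NP [NP [Det a] [N telescope]] [RelC [Rel which] [VP [AdvP [Adv deliberately]] [VP [AdvP [Adv deliberately]] [VP [V waited]]]]]]]]
Each bracket corresponds to one application of a listed rule, so the string is derivable from S.

Grammatical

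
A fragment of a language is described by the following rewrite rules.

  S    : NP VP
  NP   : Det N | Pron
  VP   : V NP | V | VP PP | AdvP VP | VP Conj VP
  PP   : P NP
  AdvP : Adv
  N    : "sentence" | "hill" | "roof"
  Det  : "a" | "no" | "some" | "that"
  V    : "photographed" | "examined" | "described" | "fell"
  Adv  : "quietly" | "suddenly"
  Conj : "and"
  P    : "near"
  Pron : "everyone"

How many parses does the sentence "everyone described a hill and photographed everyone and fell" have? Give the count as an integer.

2

The two bracketings:
[S [NP [Pron everyone]] [VP [VP [V described] [NP [Det a] [N hill]]] [Conj and] [VP [VP [V photographed] [NP [Pron everyone]]] [Conj and] [VP [V fell]]]]]
[S [NP [Pron everyone]] [VP [VP [VP [V described] [NP [Det a] [N hill]]] [Conj and] [VP [V photographed] [NP [Pron everyone]]]] [Conj and] [VP [V fell]]]]
The trees differ in how a recursive rule is bracketed over the same span.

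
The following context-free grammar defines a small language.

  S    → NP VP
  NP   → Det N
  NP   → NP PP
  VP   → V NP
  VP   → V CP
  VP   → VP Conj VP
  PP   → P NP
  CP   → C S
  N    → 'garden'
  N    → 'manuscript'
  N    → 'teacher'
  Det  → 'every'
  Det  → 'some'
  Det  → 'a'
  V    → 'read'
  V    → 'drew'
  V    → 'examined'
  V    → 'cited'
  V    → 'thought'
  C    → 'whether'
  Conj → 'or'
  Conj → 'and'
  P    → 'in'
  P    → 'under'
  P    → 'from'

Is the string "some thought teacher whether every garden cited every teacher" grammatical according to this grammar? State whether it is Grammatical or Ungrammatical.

A Det word can never sit immediately before a V word in any string this grammar generates, so the substring 'some thought' rules out a derivation.

Ungrammatical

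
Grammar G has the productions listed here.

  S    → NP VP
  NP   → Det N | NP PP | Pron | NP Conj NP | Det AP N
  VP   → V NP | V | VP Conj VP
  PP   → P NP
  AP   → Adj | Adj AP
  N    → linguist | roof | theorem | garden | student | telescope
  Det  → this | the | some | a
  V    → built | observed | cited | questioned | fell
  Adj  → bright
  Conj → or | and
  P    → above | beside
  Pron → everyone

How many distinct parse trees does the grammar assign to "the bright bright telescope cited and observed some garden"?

[S [NP [Det the] [AP [Adj bright] [AP [Adj bright]]] [N telescope]] [VP [VP [V cited]] [Conj and] [VP [V observed] [NP [Det some] [N garden]]]]]
No rule offers an alternative attachment or grouping for any span, so this is the only derivation.

1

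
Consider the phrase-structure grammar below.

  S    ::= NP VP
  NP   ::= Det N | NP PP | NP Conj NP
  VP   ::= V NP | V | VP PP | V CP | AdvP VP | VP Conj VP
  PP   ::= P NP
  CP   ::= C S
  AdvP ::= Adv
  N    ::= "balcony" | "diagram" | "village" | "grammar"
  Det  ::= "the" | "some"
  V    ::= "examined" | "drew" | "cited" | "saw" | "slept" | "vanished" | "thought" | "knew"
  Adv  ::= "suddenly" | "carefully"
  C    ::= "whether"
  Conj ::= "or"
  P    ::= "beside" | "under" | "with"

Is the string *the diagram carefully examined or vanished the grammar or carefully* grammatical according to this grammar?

Ungrammatical

For S → NP VP, the only prefix that parses as NP is 'the diagram', but the remainder 'carefully examined or vanished the grammar or carefully' is not a VP under these rules.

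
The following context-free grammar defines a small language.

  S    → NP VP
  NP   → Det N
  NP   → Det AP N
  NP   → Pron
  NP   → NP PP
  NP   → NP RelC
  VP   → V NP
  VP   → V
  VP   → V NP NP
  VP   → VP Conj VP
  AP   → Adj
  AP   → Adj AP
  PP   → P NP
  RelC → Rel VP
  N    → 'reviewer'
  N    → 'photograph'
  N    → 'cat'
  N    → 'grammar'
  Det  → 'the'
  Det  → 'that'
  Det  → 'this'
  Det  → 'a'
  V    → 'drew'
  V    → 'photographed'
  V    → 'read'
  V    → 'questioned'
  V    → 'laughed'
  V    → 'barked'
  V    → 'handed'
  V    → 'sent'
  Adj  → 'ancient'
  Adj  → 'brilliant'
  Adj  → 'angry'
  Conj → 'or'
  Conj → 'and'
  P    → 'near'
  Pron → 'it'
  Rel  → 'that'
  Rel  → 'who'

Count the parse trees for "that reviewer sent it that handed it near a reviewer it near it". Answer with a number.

Two of the 4 distinct bracketings:
[S [NP [Det that] [N reviewer]] [VP [V sent] [NP [NP [NP [Pron it]] [RelC [Rel that] [VP [V handed] [NP [NP [Pron it]] [PP [P near] [NP [Det a] [N reviewer]]]] [NP [Pron it]]]]] [PP [P near] [NP [Pron it]]]]]]
[S [NP [Det that] [N reviewer]] [VP [V sent] [NP [NP [Pron it]] [RelC [Rel that] [VP [V handed] [NP [NP [Pron it]] [PP [P near] [NP [Det a] [N reviewer]]]] [NP [NP [Pron it]] [PP [P near] [NP [Pron it]]]]]]]]]
The trees differ in how a recursive rule is bracketed over the same span.

4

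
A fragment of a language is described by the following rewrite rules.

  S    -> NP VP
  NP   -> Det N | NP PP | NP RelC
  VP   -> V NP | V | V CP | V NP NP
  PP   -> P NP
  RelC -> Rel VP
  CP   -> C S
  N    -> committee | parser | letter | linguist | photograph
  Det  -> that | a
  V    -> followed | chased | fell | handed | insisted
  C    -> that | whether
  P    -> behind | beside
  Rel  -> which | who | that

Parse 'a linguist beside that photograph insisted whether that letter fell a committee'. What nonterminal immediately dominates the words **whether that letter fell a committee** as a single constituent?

S
  NP
    NP
      Det: a
      N: linguist
    PP
      P: beside
      NP
        Det: that
        N: photograph
  VP
    V: insisted
    CP
      C: whether
      S
        NP
          Det: that
          N: letter
        VP
          V: fell
          NP
            Det: a
            N: committee
The span 'whether that letter fell a committee' is the CP node built by CP → C S.

CP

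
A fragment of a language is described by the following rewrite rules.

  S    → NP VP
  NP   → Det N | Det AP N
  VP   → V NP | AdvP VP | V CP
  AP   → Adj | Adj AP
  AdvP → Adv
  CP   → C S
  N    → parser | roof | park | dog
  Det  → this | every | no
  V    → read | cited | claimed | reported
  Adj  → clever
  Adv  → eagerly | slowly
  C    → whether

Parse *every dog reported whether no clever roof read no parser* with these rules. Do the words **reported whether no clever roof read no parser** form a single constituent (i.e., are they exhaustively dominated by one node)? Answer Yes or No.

[S [NP [Det every] [N dog]] [VP [V reported] [CP [C whether] [S [NP [Det no] [AP [Adj clever]] [N roof]] [VP [V read] [NP [Det no] [N parser]]]]]]]
The words 'reported whether no clever roof read no parser' are exhaustively dominated by a single VP node (built by VP → V CP), so they form a constituent.

Yes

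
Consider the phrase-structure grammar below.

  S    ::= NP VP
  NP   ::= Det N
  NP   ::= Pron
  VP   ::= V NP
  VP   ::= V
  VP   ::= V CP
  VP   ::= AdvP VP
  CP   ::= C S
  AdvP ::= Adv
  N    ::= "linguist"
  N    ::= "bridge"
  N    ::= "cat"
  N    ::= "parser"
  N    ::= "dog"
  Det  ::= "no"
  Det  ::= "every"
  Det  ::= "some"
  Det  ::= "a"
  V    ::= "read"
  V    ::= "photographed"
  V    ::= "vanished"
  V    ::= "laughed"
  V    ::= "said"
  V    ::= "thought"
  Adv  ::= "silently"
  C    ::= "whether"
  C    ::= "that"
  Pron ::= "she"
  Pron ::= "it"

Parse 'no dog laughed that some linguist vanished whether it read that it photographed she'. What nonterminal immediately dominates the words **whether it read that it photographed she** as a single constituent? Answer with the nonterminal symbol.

S
  NP
    Det: no
    N: dog
  VP
    V: laughed
    CP
      C: that
      S
        NP
          Det: some
          N: linguist
        VP
          V: vanished
          CP
            C: whether
            S
              NP
                Pron: it
              VP
                V: read
                CP
                  C: that
                  S
                    NP
                      Pron: it
                    VP
                      V: photographed
                      NP
                        Pron: she
The span 'whether it read that it photographed she' is the CP node built by CP → C S.

CP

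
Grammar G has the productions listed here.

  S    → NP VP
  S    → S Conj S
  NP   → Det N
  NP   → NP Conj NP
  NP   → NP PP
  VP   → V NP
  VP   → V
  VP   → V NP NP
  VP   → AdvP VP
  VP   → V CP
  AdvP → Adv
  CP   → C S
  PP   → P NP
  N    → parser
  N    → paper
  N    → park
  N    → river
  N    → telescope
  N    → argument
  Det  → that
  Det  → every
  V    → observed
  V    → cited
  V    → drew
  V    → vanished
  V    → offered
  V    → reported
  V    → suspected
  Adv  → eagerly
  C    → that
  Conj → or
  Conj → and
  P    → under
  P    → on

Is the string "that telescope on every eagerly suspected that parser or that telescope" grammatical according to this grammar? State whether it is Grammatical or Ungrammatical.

A Det word can never sit immediately before an Adv word in any string this grammar generates, so the substring 'every eagerly' rules out a derivation.

Ungrammatical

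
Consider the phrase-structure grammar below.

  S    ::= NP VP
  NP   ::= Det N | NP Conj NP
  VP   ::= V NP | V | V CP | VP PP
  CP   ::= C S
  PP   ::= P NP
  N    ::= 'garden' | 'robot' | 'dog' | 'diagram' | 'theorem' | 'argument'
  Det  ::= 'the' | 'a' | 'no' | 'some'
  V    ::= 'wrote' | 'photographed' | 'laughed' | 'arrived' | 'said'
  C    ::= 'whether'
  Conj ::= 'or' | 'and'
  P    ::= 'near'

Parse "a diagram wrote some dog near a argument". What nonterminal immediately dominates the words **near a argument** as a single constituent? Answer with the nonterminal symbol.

S
  NP
    Det: a
    N: diagram
  VP
    VP
      V: wrote
      NP
        Det: some
        N: dog
    PP
      P: near
      NP
        Det: a
        N: argument
The span 'near a argument' is the PP node built by PP → P NP.

PP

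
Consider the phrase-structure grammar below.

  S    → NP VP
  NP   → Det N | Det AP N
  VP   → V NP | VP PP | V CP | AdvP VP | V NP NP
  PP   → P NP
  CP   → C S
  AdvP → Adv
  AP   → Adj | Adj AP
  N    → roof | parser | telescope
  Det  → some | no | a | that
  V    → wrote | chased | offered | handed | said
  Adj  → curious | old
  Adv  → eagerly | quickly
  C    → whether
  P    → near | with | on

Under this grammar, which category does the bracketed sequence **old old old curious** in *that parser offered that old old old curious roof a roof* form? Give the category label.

AP

[S [NP [Det that] [N parser]] [VP [V offered] [NP [Det that] [AP [Adj old] [AP [Adj old] [AP [Adj old] [AP [Adj curious]]]]] [N roof]] [NP [Det a] [N roof]]]]
The span 'old old old curious' is the AP node built by AP → Adj AP.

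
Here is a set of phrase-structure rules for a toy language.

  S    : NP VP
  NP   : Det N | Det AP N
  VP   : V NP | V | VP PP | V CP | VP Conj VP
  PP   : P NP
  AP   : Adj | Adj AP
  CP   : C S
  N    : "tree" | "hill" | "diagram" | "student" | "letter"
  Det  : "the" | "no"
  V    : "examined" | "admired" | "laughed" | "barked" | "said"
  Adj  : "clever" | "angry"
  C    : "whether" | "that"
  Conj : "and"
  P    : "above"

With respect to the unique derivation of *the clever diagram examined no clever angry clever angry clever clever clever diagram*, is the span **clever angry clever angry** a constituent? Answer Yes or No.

[S [NP [Det the] [AP [Adj clever]] [N diagram]] [VP [V examined] [NP [Det no] [AP [Adj clever] [AP [Adj angry] [AP [Adj clever] [AP [Adj angry] [AP [Adj clever] [AP [Adj clever] [AP [Adj clever]]]]]]]] [N diagram]]]]
The smallest constituent containing 'clever angry clever angry' is the AP spanning 'clever angry clever angry clever clever clever'; no single node in the tree dominates exactly the given words.

No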